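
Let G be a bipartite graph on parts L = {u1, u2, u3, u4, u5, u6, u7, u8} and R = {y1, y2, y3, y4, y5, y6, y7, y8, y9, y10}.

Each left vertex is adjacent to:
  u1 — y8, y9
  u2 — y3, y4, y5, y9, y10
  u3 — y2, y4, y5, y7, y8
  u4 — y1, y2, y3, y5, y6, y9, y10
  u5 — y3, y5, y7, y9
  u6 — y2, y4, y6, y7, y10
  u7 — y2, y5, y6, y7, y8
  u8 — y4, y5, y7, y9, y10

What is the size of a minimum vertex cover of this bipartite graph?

8

The 8 edges u1–y9, u2–y10, u3–y8, u4–y3, u5–y5, u6–y4, u7–y6, u8–y7 form a matching, so any vertex cover needs at least 8 vertices (one per matched edge).
Conversely {u1, u2, u3, u4, u5, u6, u7, u8} meets every edge and has exactly 8 vertices, so 8 is optimal.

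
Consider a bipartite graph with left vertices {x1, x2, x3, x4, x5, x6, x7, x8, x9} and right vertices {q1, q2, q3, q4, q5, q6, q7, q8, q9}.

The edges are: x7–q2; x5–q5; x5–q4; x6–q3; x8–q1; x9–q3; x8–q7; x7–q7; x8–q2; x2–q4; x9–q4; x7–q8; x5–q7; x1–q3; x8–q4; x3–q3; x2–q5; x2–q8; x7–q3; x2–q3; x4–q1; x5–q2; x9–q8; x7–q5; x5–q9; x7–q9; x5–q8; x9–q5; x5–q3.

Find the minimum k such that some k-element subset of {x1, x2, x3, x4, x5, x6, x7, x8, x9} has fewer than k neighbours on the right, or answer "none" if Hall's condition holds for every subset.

2

Take S = {x1, x3}. Its neighbourhood is {q3}, so |N(S)| = 1 < |S| = 2.
No single vertex violates Hall's condition since each has at least one neighbour, so 2 is the minimum.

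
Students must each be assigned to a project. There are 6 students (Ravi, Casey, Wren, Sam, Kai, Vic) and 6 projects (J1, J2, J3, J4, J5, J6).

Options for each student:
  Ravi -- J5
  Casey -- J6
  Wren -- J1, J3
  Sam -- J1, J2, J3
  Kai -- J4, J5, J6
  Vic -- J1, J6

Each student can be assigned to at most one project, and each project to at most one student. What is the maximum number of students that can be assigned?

6

One maximum matching: Ravi–J5, Casey–J6, Wren–J3, Sam–J2, Kai–J4, Vic–J1.
All 6 students are matched, so no larger matching exists.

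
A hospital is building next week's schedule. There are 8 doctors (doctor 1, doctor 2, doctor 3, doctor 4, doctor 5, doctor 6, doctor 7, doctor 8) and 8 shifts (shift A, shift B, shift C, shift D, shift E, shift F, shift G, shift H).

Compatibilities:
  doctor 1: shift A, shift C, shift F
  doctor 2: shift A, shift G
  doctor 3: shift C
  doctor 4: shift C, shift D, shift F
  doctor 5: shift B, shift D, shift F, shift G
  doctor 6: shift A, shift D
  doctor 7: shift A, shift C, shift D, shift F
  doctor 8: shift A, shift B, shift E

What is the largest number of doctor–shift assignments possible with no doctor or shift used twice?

7

A valid assignment of size 7: doctor 1→shift F, doctor 2→shift G, doctor 3→shift C, doctor 4→shift D, doctor 5→shift B, doctor 6→shift A, doctor 8→shift E.
The set {doctor 1, doctor 3, doctor 4, doctor 6, doctor 7} has only 4 neighbours ({shift A, shift C, shift D, shift F}), so by Hall's theorem at most 7 of the 8 doctors can be matched.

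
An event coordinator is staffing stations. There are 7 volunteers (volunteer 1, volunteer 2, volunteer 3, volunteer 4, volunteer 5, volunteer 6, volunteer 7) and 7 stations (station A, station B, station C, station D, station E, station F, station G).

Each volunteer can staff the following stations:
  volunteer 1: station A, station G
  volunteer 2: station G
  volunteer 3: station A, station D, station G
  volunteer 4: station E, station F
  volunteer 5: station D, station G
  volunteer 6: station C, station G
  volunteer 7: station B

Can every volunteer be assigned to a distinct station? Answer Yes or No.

No

The set {volunteer 1, volunteer 2, volunteer 3, volunteer 5} has only 3 neighbours ({station A, station D, station G}), so by Hall's theorem at most 6 of the 7 volunteers can be matched.
Hence no matching covers every volunteer.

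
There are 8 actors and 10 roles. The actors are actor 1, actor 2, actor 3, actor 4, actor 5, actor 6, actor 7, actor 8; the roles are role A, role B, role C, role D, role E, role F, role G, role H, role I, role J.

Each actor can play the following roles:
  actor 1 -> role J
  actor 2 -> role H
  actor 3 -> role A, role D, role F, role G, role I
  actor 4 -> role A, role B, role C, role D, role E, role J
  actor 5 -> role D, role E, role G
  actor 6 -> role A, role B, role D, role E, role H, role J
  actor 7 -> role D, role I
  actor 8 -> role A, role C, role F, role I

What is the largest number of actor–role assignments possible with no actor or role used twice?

8

For example, pair actor 1–role J, actor 2–role H, actor 3–role F, actor 4–role C, actor 5–role G, actor 6–role B, actor 7–role D, actor 8–role I.
All 8 actors are matched, so no larger matching exists.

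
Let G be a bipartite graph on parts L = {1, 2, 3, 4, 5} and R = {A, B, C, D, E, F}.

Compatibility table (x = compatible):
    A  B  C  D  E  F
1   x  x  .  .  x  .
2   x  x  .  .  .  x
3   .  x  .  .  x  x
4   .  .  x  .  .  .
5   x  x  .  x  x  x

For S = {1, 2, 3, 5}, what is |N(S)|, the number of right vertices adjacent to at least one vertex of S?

The union of neighbours of {1, 2, 3, 5} is {A, B, D, E, F}, which has 5 elements.
Since |N(S)| = 5 ≥ |S| = 4, Hall's condition holds for this subset.

5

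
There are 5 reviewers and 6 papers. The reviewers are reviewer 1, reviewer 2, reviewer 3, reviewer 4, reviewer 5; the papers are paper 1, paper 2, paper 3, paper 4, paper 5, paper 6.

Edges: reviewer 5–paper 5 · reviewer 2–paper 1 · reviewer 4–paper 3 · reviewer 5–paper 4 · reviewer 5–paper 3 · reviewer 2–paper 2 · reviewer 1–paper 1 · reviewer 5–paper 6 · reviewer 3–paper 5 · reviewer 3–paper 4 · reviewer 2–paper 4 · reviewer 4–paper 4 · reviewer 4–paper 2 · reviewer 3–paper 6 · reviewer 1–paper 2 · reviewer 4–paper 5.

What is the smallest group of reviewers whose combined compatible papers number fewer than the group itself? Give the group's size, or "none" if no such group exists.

none

A matching saturating every reviewer exists, for instance reviewer 1→paper 2, reviewer 2→paper 1, reviewer 3→paper 6, reviewer 4→paper 3, reviewer 5→paper 4.
By Hall's marriage theorem, this means |N(S)| ≥ |S| for every subset S, so no violating subset exists.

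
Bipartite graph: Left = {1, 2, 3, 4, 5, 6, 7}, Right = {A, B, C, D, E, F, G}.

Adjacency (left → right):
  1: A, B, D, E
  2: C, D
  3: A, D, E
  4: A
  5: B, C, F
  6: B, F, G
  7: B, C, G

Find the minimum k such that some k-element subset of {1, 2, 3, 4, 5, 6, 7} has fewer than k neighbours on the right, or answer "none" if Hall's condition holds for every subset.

none

A matching saturating every left vertex exists, for instance 1→E, 2→C, 3→D, 4→A, 5→F, 6→G, 7→B.
By Hall's marriage theorem, this means |N(S)| ≥ |S| for every subset S, so no violating subset exists.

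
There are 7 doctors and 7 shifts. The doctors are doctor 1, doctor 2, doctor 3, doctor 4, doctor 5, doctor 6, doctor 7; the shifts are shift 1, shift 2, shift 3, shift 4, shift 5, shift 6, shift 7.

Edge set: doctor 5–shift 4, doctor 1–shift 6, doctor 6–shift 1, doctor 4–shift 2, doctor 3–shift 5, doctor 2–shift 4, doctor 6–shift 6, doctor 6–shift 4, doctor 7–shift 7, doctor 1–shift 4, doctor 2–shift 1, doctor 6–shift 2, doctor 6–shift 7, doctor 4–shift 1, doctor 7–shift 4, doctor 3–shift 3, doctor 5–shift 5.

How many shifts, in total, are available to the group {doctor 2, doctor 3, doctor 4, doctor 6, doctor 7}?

7

The union of neighbours of {doctor 2, doctor 3, doctor 4, doctor 6, doctor 7} is {shift 1, shift 2, shift 3, shift 4, shift 5, shift 6, shift 7}, which has 7 elements.
Since |N(S)| = 7 ≥ |S| = 5, Hall's condition holds for this subset.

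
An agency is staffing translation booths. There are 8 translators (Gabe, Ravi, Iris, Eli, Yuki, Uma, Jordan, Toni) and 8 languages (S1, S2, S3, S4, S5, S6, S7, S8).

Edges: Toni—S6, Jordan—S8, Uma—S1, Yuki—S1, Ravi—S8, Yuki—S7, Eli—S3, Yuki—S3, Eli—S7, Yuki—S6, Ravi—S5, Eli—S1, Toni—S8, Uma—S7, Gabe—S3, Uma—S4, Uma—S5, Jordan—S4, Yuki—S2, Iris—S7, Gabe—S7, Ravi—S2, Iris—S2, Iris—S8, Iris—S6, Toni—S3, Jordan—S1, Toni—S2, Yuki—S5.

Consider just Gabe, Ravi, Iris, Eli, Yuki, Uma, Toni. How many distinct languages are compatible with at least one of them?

8

The union of neighbours of {Gabe, Ravi, Iris, Eli, Yuki, Uma, Toni} is {S1, S2, S3, S4, S5, S6, S7, S8}, which has 8 elements.
Since |N(S)| = 8 ≥ |S| = 7, Hall's condition holds for this subset.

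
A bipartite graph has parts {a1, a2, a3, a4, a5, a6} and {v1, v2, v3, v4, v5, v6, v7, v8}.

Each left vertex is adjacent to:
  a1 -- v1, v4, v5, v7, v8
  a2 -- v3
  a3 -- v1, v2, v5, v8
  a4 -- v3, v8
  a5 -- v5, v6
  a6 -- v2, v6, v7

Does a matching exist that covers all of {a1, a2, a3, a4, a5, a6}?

Yes

One maximum matching: a1→v5, a2→v3, a3→v1, a4→v8, a5→v6, a6→v2.
Every left vertex is matched, so this matching saturates all of them.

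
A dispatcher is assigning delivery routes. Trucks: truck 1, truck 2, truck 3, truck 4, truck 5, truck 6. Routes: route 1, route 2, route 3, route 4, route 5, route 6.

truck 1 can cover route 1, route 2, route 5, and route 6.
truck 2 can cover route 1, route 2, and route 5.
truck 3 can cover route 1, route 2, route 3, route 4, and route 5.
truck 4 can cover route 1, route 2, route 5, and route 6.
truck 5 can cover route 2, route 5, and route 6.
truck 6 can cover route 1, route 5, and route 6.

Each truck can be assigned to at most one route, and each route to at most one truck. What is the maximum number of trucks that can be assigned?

One maximum matching: truck 1-route 1, truck 2-route 5, truck 3-route 4, truck 4-route 6, truck 5-route 2.
The set {truck 1, truck 2, truck 4, truck 5, truck 6} has only 4 neighbours ({route 1, route 2, route 5, route 6}), so by Hall's theorem at most 5 of the 6 trucks can be matched.

5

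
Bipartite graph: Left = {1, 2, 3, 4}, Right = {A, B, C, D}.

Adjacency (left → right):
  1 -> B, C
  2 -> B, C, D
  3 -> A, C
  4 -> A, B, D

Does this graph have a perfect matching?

One maximum matching: 1-C, 2-D, 3-A, 4-B.
All 4 left vertices are covered.

Yes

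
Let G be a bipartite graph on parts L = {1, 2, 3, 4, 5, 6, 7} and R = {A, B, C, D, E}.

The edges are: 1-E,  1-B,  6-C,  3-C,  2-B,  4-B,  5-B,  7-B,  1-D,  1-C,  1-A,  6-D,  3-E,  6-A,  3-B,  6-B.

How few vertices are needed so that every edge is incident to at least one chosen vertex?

{1, 3, 6, B} is a vertex cover of size 4: every edge has an endpoint in this set.
No smaller cover exists because 1–A, 2–B, 3–E, 6–C is a matching of size 4, and a cover must include an endpoint of each of these disjoint edges (König's theorem).

4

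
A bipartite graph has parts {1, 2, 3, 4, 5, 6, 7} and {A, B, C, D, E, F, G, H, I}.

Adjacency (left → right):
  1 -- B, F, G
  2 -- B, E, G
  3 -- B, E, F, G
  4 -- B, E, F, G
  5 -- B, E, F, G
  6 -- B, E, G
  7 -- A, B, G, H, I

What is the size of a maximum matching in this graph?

5

For example, pair 1–F, 2–G, 3–E, 4–B, 7–A.
The set {1, 2, 3, 4, 5, 6} has only 4 neighbours ({B, E, F, G}), so by Hall's theorem at most 5 of the 7 left vertices can be matched.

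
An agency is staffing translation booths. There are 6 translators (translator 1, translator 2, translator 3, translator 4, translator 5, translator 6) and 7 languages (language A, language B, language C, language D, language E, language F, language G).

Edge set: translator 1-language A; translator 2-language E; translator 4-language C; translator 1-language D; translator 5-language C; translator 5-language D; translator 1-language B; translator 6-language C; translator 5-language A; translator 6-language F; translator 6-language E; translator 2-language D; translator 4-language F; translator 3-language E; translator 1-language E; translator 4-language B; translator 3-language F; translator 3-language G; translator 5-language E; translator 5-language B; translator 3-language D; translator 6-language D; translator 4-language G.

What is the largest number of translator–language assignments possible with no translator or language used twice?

One maximum matching: translator 1-language A, translator 2-language E, translator 3-language G, translator 4-language F, translator 5-language B, translator 6-language D.
All 6 translators are matched, so no larger matching exists.

6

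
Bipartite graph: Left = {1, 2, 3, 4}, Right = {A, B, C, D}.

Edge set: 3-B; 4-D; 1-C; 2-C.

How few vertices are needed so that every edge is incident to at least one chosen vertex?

{3, 4, C} is a vertex cover of size 3: every edge has an endpoint in this set.
No smaller cover exists because 1–C, 3–B, 4–D is a matching of size 3, and a cover must include an endpoint of each of these disjoint edges (König's theorem).

3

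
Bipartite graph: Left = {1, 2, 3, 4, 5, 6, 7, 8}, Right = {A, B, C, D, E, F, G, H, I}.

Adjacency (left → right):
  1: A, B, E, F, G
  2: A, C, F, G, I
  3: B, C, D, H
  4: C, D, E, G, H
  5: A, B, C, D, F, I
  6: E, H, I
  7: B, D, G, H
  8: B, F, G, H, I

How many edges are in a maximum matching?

A valid assignment of size 8: 1–F, 2–A, 3–C, 4–E, 5–B, 6–H, 7–D, 8–G.
All 8 left vertices are matched, so no larger matching exists.

8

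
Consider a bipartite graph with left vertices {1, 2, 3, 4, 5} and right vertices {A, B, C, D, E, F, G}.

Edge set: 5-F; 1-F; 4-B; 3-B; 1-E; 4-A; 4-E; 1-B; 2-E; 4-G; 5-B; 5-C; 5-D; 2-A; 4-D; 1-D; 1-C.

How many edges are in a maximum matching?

5

For example, pair 1-E, 2-A, 3-B, 4-G, 5-F.
All 5 left vertices are matched, so no larger matching exists.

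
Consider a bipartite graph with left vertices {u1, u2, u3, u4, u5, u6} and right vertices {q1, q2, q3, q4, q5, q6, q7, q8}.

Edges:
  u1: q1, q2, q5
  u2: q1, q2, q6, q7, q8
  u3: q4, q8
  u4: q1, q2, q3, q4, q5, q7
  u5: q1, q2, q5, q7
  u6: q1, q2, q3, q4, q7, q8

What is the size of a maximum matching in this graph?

6

One maximum matching: u1→q5, u2→q6, u3→q8, u4→q7, u5→q2, u6→q4.
This saturates every left vertex, so 6 is the maximum.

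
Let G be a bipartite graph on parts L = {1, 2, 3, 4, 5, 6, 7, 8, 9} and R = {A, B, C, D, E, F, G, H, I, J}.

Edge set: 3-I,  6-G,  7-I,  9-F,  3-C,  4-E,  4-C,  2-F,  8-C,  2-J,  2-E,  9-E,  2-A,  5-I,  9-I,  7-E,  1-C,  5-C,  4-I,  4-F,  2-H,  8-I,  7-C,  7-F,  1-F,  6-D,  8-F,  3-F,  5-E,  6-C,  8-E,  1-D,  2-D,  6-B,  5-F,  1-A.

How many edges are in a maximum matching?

7

A valid assignment of size 7: 1-D, 2-J, 3-I, 4-F, 5-C, 6-B, 7-E.
The set {3, 4, 5, 7, 8, 9} has only 4 neighbours ({C, E, F, I}), so by Hall's theorem at most 7 of the 9 left vertices can be matched.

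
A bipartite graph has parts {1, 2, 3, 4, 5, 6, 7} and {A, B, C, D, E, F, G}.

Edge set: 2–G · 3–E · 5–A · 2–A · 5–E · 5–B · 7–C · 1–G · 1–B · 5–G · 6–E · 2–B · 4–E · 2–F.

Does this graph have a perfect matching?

The set {3, 4, 6} has only 1 neighbour ({E}), so by Hall's theorem at most 5 of the 7 left vertices can be matched.
Hence no matching covers every left vertex.

No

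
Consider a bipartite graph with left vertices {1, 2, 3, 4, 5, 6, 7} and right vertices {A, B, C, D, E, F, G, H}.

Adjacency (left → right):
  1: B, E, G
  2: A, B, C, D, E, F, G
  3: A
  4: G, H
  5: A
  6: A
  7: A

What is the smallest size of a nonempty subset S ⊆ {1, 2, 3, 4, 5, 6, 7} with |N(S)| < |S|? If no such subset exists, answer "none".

2

Take S = {3, 5}. Its neighbourhood is {A}, so |N(S)| = 1 < |S| = 2.
No single vertex violates Hall's condition since each has at least one neighbour, so 2 is the minimum.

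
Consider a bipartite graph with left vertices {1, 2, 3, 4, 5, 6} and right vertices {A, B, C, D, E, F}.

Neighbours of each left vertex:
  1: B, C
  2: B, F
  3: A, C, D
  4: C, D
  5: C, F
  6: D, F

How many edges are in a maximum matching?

One maximum matching: 1–C, 2–B, 3–A, 4–D, 5–F.
The set {1, 2, 4, 5, 6} has only 4 neighbours ({B, C, D, F}), so by Hall's theorem at most 5 of the 6 left vertices can be matched.

5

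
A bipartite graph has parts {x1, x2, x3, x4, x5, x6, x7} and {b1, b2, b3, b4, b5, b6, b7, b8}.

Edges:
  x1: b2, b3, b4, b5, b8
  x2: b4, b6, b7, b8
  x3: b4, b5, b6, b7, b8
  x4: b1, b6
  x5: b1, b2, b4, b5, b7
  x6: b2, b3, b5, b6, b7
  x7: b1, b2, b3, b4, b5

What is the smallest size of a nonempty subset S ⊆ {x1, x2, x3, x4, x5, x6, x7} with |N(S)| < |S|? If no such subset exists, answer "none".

none

A matching saturating every left vertex exists, for instance x1→b2, x2→b8, x3→b4, x4→b6, x5→b7, x6→b5, x7→b1.
By Hall's marriage theorem, this means |N(S)| ≥ |S| for every subset S, so no violating subset exists.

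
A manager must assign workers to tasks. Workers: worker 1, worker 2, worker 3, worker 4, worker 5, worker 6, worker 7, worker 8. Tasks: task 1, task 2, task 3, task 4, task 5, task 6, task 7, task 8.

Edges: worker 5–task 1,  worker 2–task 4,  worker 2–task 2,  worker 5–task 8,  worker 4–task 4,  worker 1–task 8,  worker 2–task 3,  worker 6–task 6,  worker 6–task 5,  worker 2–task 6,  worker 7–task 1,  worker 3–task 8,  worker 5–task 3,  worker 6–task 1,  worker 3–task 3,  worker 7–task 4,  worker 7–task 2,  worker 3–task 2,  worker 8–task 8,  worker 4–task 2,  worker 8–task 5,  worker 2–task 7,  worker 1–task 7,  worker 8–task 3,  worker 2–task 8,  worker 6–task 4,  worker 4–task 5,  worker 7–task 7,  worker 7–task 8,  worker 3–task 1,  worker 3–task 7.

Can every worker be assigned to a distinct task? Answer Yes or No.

Yes

For example, pair worker 1–task 7, worker 2–task 6, worker 3–task 2, worker 4–task 5, worker 5–task 3, worker 6–task 1, worker 7–task 4, worker 8–task 8.
Every worker is matched, so this is a perfect matching.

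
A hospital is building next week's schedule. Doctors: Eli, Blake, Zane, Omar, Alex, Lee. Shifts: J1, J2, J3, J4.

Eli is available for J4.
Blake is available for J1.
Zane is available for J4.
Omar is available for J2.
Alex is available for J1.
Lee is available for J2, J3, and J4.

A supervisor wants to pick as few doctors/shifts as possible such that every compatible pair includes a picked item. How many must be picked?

{Omar, Lee, J1, J4} is a vertex cover of size 4: every edge has an endpoint in this set.
No smaller cover exists because Eli–J4, Blake–J1, Omar–J2, Lee–J3 is a matching of size 4, and a cover must include an endpoint of each of these disjoint edges (König's theorem).

4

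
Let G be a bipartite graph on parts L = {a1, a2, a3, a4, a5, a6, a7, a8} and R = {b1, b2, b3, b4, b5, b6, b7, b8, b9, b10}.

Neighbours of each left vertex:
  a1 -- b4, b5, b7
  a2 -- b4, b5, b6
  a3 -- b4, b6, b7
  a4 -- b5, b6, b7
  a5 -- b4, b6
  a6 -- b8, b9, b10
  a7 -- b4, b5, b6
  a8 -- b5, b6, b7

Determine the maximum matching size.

5

One maximum matching: a1-b4, a2-b6, a3-b7, a4-b5, a6-b8.
The set {a1, a2, a3, a4, a5, a7, a8} has only 4 neighbours ({b4, b5, b6, b7}), so by Hall's theorem at most 5 of the 8 left vertices can be matched.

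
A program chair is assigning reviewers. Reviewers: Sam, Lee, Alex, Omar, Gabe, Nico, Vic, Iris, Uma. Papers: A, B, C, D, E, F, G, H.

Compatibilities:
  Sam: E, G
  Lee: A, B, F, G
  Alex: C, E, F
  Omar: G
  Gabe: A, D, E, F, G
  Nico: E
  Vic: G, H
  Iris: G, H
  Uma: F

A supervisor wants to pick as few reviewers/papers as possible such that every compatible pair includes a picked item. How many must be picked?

7

{Lee, Alex, Gabe, Uma, E, G, H} is a vertex cover of size 7: every edge has an endpoint in this set.
No smaller cover exists because Sam–E, Lee–B, Alex–C, Omar–G, Gabe–A, Vic–H, Uma–F is a matching of size 7, and a cover must include an endpoint of each of these disjoint edges (König's theorem).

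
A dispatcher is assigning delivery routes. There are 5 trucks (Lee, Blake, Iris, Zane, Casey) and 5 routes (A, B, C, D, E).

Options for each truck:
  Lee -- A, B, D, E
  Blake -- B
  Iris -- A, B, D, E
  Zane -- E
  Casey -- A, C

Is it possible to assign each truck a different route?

For example, pair Lee→A, Blake→B, Iris→D, Zane→E, Casey→C.
All 5 trucks are covered.

Yes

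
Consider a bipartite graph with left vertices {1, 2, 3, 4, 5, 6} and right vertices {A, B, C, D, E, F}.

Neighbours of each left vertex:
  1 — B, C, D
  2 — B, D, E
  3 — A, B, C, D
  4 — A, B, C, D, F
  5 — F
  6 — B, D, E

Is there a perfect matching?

Yes

One maximum matching: 1–D, 2–E, 3–C, 4–A, 5–F, 6–B.
Every left vertex is matched, so this is a perfect matching.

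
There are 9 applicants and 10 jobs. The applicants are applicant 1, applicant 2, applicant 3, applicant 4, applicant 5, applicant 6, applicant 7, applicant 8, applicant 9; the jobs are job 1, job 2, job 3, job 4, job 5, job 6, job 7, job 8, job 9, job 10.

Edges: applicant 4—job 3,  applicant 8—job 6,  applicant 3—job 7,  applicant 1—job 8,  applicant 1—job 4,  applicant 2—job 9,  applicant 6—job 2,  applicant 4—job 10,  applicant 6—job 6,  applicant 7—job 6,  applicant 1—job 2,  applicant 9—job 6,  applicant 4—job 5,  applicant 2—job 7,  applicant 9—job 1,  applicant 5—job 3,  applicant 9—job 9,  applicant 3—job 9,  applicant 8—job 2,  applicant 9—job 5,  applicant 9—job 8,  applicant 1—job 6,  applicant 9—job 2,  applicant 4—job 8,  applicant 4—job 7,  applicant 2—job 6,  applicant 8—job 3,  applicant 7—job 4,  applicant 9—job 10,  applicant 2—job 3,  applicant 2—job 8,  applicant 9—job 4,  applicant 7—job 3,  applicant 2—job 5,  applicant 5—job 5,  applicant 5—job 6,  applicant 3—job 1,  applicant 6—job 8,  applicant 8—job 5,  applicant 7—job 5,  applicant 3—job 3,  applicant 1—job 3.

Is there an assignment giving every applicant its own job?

One maximum matching: applicant 1–job 8, applicant 2–job 5, applicant 3–job 1, applicant 4–job 7, applicant 5–job 3, applicant 6–job 6, applicant 7–job 4, applicant 8–job 2, applicant 9–job 9.
Every applicant is matched, so this matching saturates all of them.

Yes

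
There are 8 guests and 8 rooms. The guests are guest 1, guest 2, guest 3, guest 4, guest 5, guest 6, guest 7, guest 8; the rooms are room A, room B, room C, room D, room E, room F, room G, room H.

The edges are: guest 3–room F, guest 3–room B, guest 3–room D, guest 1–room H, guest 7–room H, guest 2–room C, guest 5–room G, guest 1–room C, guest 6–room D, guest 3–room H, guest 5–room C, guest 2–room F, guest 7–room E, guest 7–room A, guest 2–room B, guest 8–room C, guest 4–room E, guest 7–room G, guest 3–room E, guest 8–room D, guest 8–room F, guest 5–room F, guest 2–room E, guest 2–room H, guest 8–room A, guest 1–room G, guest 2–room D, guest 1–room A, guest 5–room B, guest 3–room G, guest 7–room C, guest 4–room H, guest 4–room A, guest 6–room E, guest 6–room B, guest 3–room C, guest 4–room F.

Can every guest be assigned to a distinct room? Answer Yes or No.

Yes

A valid assignment of size 8: guest 1→room H, guest 2→room C, guest 3→room D, guest 4→room E, guest 5→room G, guest 6→room B, guest 7→room A, guest 8→room F.
Every guest is matched, so this is a perfect matching.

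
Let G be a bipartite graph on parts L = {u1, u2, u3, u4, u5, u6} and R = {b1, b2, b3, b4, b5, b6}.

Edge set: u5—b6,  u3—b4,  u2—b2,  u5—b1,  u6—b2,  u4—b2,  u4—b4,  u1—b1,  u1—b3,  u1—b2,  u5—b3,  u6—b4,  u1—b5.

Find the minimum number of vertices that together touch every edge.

4

{u1, u5, b2, b4} is a vertex cover of size 4: every edge has an endpoint in this set.
No smaller cover exists because u1–b5, u2–b2, u3–b4, u5–b3 is a matching of size 4, and a cover must include an endpoint of each of these disjoint edges (König's theorem).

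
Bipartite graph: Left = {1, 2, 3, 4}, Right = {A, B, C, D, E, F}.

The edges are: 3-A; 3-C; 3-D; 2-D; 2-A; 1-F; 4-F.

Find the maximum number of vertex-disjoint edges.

3

For example, pair 1-F, 2-D, 3-C.
The set {1, 4} has only 1 neighbour ({F}), so by Hall's theorem at most 3 of the 4 left vertices can be matched.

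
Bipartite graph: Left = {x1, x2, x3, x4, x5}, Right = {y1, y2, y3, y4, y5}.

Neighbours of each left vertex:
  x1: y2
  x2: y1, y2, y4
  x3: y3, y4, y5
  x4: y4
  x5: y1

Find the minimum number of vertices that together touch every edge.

4

A maximum matching has 4 edges (e.g. x1–y2, x2–y1, x3–y3, x4–y4).
By König's theorem the minimum vertex cover has the same size. One such cover is {x3, y1, y2, y4}.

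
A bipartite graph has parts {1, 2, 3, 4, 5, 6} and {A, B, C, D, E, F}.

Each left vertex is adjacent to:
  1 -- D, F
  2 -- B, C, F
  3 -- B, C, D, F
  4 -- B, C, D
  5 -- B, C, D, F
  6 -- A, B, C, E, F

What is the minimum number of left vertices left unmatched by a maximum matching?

1

For example, pair 1-D, 2-C, 3-F, 4-B, 6-A.
The set {1, 2, 3, 4, 5} has only 4 neighbours ({B, C, D, F}), so by Hall's theorem at most 5 of the 6 left vertices can be matched.
That matches 5 of the 6, leaving 1 unmatched; no matching can do better.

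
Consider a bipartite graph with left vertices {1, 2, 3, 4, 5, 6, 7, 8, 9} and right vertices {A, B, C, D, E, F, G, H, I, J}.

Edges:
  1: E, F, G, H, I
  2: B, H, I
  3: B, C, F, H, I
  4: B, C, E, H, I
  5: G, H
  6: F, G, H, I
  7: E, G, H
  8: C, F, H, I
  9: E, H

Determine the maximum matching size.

A valid assignment of size 7: 1–G, 2–I, 3–C, 4–B, 5–H, 6–F, 7–E.
The set {1, 2, 3, 4, 5, 6, 7, 8, 9} has only 7 neighbours ({B, C, E, F, G, H, I}), so by Hall's theorem at most 7 of the 9 left vertices can be matched.

7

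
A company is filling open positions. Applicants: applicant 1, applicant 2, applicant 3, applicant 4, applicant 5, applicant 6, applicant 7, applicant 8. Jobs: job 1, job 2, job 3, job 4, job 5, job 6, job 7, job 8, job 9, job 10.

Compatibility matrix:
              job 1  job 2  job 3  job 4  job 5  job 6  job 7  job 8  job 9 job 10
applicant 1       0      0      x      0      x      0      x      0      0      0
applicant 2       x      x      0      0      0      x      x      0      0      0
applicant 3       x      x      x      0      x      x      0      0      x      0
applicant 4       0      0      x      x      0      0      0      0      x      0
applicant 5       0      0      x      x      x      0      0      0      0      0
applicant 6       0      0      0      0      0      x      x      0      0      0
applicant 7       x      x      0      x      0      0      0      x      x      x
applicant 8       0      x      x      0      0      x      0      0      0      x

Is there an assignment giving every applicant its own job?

Yes

One maximum matching: applicant 1-job 7, applicant 2-job 1, applicant 3-job 5, applicant 4-job 4, applicant 5-job 3, applicant 6-job 6, applicant 7-job 9, applicant 8-job 2.
Every applicant is matched, so this matching saturates all of them.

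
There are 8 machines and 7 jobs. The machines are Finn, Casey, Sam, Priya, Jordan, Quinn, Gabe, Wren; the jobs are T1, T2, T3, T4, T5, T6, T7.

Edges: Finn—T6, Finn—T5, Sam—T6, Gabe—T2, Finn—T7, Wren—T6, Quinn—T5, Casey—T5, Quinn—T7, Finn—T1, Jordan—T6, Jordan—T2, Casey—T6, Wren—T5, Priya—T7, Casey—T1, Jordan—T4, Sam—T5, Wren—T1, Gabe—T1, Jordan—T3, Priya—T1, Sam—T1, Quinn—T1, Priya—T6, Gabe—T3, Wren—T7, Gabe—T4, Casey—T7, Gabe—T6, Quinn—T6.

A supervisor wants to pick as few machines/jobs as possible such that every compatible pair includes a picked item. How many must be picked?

6

The 6 edges Finn–T5, Casey–T1, Sam–T6, Priya–T7, Jordan–T2, Gabe–T4 form a matching, so any vertex cover needs at least 6 vertices (one per matched edge).
Conversely {Jordan, Gabe, T1, T5, T6, T7} meets every edge and has exactly 6 vertices, so 6 is optimal.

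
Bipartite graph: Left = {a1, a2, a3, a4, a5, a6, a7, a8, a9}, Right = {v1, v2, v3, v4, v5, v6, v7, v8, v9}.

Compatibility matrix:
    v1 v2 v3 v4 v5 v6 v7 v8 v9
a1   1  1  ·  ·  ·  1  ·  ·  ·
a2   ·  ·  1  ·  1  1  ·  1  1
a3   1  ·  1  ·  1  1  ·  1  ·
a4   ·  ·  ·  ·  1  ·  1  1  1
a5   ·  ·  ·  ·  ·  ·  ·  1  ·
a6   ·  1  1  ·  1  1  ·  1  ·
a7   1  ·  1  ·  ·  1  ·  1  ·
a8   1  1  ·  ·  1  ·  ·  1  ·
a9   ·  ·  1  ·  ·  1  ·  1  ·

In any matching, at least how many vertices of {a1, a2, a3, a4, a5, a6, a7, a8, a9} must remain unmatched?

1

A valid assignment of size 8: a1→v1, a2→v9, a3→v5, a4→v7, a5→v8, a6→v3, a7→v6, a8→v2.
The set {a1, a3, a5, a6, a7, a8, a9} has only 6 neighbours ({v1, v2, v3, v5, v6, v8}), so by Hall's theorem at most 8 of the 9 left vertices can be matched.
That matches 8 of the 9, leaving 1 unmatched; no matching can do better.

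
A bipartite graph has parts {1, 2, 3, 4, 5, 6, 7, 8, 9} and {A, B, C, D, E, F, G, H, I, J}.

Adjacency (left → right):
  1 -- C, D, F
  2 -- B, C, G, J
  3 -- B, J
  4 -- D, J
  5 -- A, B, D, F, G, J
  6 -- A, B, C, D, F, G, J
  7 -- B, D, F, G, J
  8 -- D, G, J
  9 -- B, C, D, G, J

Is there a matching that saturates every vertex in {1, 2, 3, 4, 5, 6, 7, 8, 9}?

No

The set {1, 2, 3, 4, 5, 6, 7, 8, 9} has only 7 neighbours ({A, B, C, D, F, G, J}), so by Hall's theorem at most 7 of the 9 left vertices can be matched.
Hence no matching covers every left vertex.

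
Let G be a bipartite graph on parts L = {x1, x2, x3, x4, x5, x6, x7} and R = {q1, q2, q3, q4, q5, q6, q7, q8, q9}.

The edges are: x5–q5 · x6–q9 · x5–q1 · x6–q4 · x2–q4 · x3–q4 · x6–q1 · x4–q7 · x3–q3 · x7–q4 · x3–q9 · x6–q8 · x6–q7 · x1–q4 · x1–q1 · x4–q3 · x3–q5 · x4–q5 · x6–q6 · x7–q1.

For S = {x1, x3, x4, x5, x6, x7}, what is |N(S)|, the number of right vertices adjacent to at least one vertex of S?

The union of neighbours of {x1, x3, x4, x5, x6, x7} is {q1, q3, q4, q5, q6, q7, q8, q9}, which has 8 elements.
Since |N(S)| = 8 ≥ |S| = 6, Hall's condition holds for this subset.

8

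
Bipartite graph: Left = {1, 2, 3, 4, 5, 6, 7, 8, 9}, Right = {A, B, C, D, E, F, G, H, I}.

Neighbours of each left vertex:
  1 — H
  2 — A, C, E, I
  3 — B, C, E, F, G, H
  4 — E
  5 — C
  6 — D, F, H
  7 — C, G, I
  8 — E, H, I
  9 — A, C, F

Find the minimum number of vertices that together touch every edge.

A maximum matching has 9 edges (e.g. 1–H, 2–A, 3–B, 4–E, 5–C, 6–D, 7–G, 8–I, 9–F).
By König's theorem the minimum vertex cover has the same size. One such cover is {1, 2, 3, 4, 5, 6, 7, 8, 9}.

9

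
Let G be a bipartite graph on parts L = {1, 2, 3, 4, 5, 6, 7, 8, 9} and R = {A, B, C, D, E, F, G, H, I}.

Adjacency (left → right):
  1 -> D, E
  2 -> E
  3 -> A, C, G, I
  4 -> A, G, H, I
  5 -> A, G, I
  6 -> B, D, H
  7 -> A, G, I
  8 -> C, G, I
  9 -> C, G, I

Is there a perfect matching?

The set {3, 5, 7, 8, 9} has only 4 neighbours ({A, C, G, I}), so by Hall's theorem at most 8 of the 9 left vertices can be matched.
Hence no matching covers every left vertex.

No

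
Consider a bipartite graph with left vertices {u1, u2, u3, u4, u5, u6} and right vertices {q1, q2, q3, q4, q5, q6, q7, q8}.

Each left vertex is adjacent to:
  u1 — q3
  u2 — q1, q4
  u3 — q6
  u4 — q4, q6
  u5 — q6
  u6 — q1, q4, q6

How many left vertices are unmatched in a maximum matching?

2

For example, pair u1-q3, u2-q1, u3-q6, u4-q4.
The set {u2, u3, u4, u5, u6} has only 3 neighbours ({q1, q4, q6}), so by Hall's theorem at most 4 of the 6 left vertices can be matched.
That matches 4 of the 6, leaving 2 unmatched; no matching can do better.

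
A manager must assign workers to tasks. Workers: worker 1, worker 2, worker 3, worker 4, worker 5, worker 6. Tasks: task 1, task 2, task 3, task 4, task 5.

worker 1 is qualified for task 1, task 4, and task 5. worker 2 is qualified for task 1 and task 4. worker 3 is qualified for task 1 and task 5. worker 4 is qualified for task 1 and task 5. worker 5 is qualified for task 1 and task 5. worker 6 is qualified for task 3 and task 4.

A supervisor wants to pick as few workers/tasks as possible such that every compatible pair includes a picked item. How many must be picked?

The 4 edges worker 1–task 5, worker 2–task 4, worker 3–task 1, worker 6–task 3 form a matching, so any vertex cover needs at least 4 vertices (one per matched edge).
Conversely {worker 6, task 1, task 4, task 5} meets every edge and has exactly 4 vertices, so 4 is optimal.

4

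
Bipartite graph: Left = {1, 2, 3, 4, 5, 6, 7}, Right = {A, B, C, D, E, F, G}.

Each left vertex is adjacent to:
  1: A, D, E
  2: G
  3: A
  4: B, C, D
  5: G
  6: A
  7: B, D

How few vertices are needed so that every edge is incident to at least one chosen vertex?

5

A maximum matching has 5 edges (e.g. 1–E, 2–G, 3–A, 4–C, 7–B).
By König's theorem the minimum vertex cover has the same size. One such cover is {1, 4, 7, A, G}.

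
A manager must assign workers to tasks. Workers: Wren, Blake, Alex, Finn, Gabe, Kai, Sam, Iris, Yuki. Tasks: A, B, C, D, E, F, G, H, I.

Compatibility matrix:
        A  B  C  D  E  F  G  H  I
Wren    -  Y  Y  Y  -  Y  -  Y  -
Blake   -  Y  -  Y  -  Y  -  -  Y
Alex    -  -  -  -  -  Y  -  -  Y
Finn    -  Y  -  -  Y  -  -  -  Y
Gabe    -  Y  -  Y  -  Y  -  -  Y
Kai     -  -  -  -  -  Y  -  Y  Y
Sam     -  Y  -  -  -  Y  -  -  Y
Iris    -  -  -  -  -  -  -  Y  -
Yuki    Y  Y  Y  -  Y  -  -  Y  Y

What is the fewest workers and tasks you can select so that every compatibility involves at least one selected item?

A maximum matching has 8 edges (e.g. Wren–C, Blake–F, Alex–I, Finn–E, Gabe–D, Kai–H, Sam–B, Yuki–A).
By König's theorem the minimum vertex cover has the same size. One such cover is {Wren, Finn, Yuki, B, D, F, H, I}.

8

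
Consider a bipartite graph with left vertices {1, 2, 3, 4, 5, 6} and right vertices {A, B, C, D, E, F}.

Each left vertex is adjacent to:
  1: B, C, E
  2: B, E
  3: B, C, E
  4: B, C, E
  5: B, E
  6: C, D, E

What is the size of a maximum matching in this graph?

4

For example, pair 1→C, 2→E, 3→B, 6→D.
The set {1, 2, 3, 4, 5} has only 3 neighbours ({B, C, E}), so by Hall's theorem at most 4 of the 6 left vertices can be matched.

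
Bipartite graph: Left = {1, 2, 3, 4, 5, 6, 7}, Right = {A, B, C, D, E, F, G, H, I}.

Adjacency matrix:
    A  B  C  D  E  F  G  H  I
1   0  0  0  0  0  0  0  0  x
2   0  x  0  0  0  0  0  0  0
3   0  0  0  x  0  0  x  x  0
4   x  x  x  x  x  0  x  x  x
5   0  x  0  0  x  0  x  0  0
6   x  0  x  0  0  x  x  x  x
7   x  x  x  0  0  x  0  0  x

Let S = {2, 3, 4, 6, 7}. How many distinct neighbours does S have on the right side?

9

The union of neighbours of {2, 3, 4, 6, 7} is {A, B, C, D, E, F, G, H, I}, which has 9 elements.
Since |N(S)| = 9 ≥ |S| = 5, Hall's condition holds for this subset.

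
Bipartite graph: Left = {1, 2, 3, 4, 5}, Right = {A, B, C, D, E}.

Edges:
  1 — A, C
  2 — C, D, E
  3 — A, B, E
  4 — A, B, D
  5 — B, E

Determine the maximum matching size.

5

One maximum matching: 1–A, 2–C, 3–E, 4–D, 5–B.
This saturates every left vertex, so 5 is the maximum.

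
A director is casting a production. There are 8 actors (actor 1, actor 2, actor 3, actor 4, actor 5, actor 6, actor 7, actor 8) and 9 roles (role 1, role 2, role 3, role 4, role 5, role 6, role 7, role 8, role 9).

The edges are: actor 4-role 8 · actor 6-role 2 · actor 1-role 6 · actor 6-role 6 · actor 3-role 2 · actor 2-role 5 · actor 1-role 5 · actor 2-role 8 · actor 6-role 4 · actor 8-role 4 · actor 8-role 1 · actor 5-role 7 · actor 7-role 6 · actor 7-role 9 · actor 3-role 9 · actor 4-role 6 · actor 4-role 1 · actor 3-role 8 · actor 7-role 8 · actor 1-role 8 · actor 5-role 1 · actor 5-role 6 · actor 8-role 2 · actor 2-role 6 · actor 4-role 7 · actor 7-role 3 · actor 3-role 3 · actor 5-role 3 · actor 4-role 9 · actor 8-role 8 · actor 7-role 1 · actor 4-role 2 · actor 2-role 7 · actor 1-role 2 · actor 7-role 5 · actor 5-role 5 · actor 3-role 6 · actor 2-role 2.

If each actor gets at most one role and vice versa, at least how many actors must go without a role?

A valid assignment of size 8: actor 1→role 2, actor 2→role 7, actor 3→role 3, actor 4→role 1, actor 5→role 5, actor 6→role 6, actor 7→role 9, actor 8→role 8.
All 8 actors are matched, so no larger matching exists.
That matches 8 of the 8, leaving 0 unmatched; no matching can do better.

0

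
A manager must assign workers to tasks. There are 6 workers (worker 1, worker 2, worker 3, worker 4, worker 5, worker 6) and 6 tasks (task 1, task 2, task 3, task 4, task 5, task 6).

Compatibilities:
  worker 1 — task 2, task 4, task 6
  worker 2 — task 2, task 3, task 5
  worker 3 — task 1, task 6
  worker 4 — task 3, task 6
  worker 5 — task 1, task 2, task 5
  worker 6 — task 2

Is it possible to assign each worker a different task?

Yes

One maximum matching: worker 1–task 4, worker 2–task 5, worker 3–task 6, worker 4–task 3, worker 5–task 1, worker 6–task 2.
Every worker is matched, so this is a perfect matching.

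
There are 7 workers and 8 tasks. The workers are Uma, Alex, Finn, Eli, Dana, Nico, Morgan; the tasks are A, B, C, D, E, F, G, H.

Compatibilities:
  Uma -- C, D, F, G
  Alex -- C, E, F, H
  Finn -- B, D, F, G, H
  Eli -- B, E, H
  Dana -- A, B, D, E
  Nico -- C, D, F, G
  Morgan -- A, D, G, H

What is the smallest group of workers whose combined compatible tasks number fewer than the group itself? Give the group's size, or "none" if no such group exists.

A matching saturating every worker exists, for instance Uma→C, Alex→E, Finn→H, Eli→B, Dana→D, Nico→F, Morgan→G.
By Hall's marriage theorem, this means |N(S)| ≥ |S| for every subset S, so no violating subset exists.

none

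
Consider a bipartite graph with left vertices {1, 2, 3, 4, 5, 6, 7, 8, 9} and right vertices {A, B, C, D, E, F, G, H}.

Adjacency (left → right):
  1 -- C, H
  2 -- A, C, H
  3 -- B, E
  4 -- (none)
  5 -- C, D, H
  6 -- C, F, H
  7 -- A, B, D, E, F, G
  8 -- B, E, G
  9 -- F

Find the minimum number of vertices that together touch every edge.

8

The 8 edges 1–H, 2–A, 3–E, 5–D, 6–C, 7–G, 8–B, 9–F form a matching, so any vertex cover needs at least 8 vertices (one per matched edge).
Conversely {1, 2, 3, 5, 6, 7, 8, 9} meets every edge and has exactly 8 vertices, so 8 is optimal.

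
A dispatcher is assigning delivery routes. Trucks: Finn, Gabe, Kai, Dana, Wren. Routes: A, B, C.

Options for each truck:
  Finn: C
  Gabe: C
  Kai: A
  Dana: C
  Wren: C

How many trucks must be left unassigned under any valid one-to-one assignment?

For example, pair Finn-C, Kai-A.
The set {Finn, Gabe, Dana, Wren} has only 1 neighbour ({C}), so by Hall's theorem at most 2 of the 5 trucks can be matched.
That matches 2 of the 5, leaving 3 unmatched; no matching can do better.

3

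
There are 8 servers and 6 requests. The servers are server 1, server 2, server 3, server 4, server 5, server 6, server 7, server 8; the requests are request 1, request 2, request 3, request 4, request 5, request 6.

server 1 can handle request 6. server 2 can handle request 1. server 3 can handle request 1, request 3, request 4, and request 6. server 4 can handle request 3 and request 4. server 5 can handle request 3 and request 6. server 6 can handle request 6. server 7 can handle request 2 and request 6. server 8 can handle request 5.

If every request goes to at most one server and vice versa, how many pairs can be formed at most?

6

A valid assignment of size 6: server 1-request 6, server 2-request 1, server 3-request 3, server 4-request 4, server 7-request 2, server 8-request 5.
The set {server 1, server 2, server 3, server 4, server 5, server 6} has only 4 neighbours ({request 1, request 3, request 4, request 6}), so by Hall's theorem at most 6 of the 8 servers can be matched.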